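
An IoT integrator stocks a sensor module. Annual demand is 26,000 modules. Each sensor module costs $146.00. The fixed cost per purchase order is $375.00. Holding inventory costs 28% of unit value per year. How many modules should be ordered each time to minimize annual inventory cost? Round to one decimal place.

Holding cost H = 0.28 × $146.00 = $40.8800 per unit per year.
EOQ = √(2DS / H) = √(2 × 26,000 × 375 / 40.88).
= √(19,500,000 / 40.88) = √477,005.8708 ≈ 690.656.

Q* ≈ 690.7 modules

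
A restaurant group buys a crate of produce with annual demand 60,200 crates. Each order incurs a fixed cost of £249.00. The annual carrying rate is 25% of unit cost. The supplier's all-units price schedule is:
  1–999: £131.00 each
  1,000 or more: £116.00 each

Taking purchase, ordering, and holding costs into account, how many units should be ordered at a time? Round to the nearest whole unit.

Holding cost per unit per year at price C is H = 0.25·C.
For each price level, check whether its EOQ is feasible; otherwise the best quantity at that price is the breakpoint.
EOQ at £131.00 = 956.8 (feasible in tier 1): TC = 60,200×£131.00 + (60,200/956.8)×249 + (956.8/2)×0.25×£131.00 = £7,917,534.20.
EOQ at £116.00 = 1016.7 (feasible in tier 2): TC = 60,200×£116.00 + (60,200/1016.7)×249 + (1016.7/2)×0.25×£116.00 = £7,012,685.73.
Lowest total cost is £7,012,685.73 at Q = 1016.7.

Q* ≈ 1,017 crates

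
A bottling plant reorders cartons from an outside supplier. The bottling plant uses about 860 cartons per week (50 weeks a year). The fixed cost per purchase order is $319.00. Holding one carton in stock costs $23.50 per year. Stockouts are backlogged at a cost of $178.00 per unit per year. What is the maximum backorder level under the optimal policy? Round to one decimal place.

S* ≈ 134.1 cartons

Annual demand D = 860 × 50 = 43,000.
With planned backorders, Q* = √(2DS/H) · √((H+B)/B).
√(2DS/H) = √(2 × 43,000 × 319 / 23.5) = 1080.465.
√((H+B)/B) = √((23.5+178)/178) = 1.0640.
Q* ≈ 1149.577.
S* = Q* · H/(H+B) = 1149.577 × 23.5/201.5 ≈ 134.070.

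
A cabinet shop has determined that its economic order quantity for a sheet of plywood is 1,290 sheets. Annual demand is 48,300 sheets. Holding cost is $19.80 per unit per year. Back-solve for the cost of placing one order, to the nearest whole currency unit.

Invert the EOQ relation Q*² = 2DS/H.
From Q* = √(2DS/H): S = Q*²H / (2D) = 1,290² × 19.8 / (2 × 48,300) = 341.0888.

S ≈ $341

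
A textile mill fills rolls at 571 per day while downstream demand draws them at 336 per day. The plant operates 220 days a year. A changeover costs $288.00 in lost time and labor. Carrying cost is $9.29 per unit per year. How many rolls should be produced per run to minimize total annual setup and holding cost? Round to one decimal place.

Q* ≈ 3,337.1 rolls

Annual demand D = 336 × 220 = 73,920.
Production build-up factor (1 − d/p) = 1 − 336/571 = 0.4116.
Q* = √(2DS / (H(1 − d/p))) = √(2 × 73,920 × 288 / (9.29 × 0.4116)).
= √(42,577,920 / 3.8234) ≈ 3337.094.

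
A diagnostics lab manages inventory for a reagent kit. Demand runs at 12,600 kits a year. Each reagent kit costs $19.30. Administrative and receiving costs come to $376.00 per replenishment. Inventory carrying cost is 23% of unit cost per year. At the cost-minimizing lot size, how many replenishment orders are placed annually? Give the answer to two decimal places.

N ≈ 8.62 orders per year

Holding cost H = 0.23 × $19.30 = $4.4390 per unit per year.
EOQ = √(2DS/H) = √(2 × 12,600 × 376 / 4.439) ≈ 1461.00.
Orders per year = D / Q* = 12,600 / 1461.00 ≈ 8.624.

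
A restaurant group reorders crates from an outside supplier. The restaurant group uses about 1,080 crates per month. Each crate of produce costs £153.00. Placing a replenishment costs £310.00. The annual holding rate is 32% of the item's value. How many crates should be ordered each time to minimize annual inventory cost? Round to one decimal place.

Q* ≈ 405.1 crates

Annual demand D = 1,080 × 12 = 12,960.
Holding cost H = 0.32 × £153.00 = £48.9600 per unit per year.
EOQ = √(2DS / H) = √(2 × 12,960 × 310 / 48.96).
= √(8,035,200 / 48.96) = √164,117.6471 ≈ 405.114.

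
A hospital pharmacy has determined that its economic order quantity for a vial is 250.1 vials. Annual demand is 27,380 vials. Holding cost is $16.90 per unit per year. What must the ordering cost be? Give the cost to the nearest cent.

The basic EOQ model gives Q* = √(2DS/H); rearrange for the unknown.
From Q* = √(2DS/H): S = Q*²H / (2D) = 250.1² × 16.9 / (2 × 27,380) = 19.3041.

S ≈ $19.30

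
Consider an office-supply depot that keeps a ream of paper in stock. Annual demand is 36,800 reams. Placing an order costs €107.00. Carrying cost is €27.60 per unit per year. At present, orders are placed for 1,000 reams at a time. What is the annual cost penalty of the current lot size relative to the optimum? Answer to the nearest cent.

EOQ = √(2DS/H) = √(2 × 36,800 × 107 / 27.6) ≈ 534.17.
Cost at Q* = (D/Q*)S + (Q*/2)H = √(2DSH) ≈ €14,742.98.
Cost at Q = 1,000: (36,800/1,000)×107 + (1,000/2)×27.6 = €3,937.60 + €13,800.00 = €17,737.60.
Excess = €17,737.60 − €14,742.98 = €2,994.62.

Extra cost ≈ €2,994.62 per year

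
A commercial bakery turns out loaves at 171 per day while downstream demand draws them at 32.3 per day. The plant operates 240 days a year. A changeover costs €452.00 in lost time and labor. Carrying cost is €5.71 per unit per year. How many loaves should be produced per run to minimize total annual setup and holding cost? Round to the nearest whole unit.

Q* ≈ 1,230 loaves

Annual demand D = 32.3 × 240 = 7,752.
Production build-up factor (1 − d/p) = 1 − 32.3/171 = 0.8111.
Q* = √(2DS / (H(1 − d/p))) = √(2 × 7,752 × 452 / (5.71 × 0.8111)).
= √(7,007,808 / 4.6314) ≈ 1230.079.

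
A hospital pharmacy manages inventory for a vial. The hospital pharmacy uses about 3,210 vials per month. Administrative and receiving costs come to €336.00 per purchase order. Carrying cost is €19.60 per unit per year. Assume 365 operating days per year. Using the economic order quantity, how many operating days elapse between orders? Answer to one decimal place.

T ≈ 10.9 days

Annual demand D = 3,210 × 12 = 38,520.
The optimal lot size = √(2DS/H) = √(2 × 38,520 × 336 / 19.6) ≈ 1149.21.
Cycle time = Q*/D × 365 = 1149.21 / 38,520 × 365 ≈ 10.889 days.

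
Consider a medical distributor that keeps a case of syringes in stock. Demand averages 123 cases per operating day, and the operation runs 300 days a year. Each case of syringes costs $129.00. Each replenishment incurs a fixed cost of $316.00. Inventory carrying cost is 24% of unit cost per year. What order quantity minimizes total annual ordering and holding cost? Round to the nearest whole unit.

Annual demand D = 123 × 300 = 36,900.
Holding cost H = 0.24 × $129.00 = $30.9600 per unit per year.
EOQ = √(2DS / H) = √(2 × 36,900 × 316 / 30.96).
= √(23,320,800 / 30.96) = √753,255.814 ≈ 867.903.

Q* ≈ 868 cases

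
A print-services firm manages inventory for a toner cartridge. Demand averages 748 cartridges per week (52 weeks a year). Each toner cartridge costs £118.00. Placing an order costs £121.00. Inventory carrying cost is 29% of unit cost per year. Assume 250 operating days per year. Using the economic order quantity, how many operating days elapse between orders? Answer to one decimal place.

T ≈ 3.4 days

Annual demand D = 748 × 52 = 38,896.
Holding cost H = 0.29 × £118.00 = £34.2200 per unit per year.
The optimal lot size = √(2DS/H) = √(2 × 38,896 × 121 / 34.22) ≈ 524.47.
Cycle time = Q*/D × 250 = 524.47 / 38,896 × 250 ≈ 3.371 days.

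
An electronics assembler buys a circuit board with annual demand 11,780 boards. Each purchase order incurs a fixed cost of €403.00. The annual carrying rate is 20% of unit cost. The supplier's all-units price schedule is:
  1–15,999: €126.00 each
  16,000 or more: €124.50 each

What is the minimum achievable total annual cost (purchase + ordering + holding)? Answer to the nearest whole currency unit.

Holding cost per unit per year at price C is H = 0.20·C.
Candidates are each tier's EOQ (if it falls in that tier) and each price-break quantity.
EOQ at €126.00 = 613.8 (feasible in tier 1): TC = 11,780×€126.00 + (11,780/613.8)×403 + (613.8/2)×0.20×€126.00 = €1,499,748.22.
EOQ at €124.50 = 617.5 < 16000, so use break Q=16000: TC = 11,780×€124.50 + (11,780/16000.0)×403 + (16000.0/2)×0.20×€124.50 = €1,666,106.71.
Lowest total cost among the candidates is at Q = 613.8.

TC* ≈ €1,499,748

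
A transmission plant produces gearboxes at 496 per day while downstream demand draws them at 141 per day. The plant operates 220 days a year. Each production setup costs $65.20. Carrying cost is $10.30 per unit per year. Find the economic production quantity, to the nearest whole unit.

Annual demand D = 141 × 220 = 31,020.
Production build-up factor (1 − d/p) = 1 − 141/496 = 0.7157.
Q* = √(2DS / (H(1 − d/p))) = √(2 × 31,020 × 65.2 / (10.3 × 0.7157)).
= √(4,045,008 / 7.372) ≈ 740.743.

Q* ≈ 741 gearboxes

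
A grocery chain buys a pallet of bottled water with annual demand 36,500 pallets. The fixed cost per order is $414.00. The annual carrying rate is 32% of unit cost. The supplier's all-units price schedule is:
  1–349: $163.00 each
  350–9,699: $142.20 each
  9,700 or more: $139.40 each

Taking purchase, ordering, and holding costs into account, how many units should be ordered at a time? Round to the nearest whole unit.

Q* ≈ 815 pallets

Holding cost per unit per year at price C is H = 0.32·C.
Evaluate total cost at each tier's feasible EOQ or, if the EOQ is below the tier, at the tier's minimum quantity.
Tier 1 ($163.00): EOQ = 761.2 exceeds tier's upper bound 349, so this tier is dominated.
EOQ at $142.20 = 815.0 (feasible in tier 2): TC = 36,500×$142.20 + (36,500/815.0)×414 + (815.0/2)×0.32×$142.20 = $5,227,383.98.
EOQ at $139.40 = 823.1 < 9700, so use break Q=9700: TC = 36,500×$139.40 + (36,500/9700.0)×414 + (9700.0/2)×0.32×$139.40 = $5,306,006.64.
Lowest total cost is $5,227,383.98 at Q = 815.0.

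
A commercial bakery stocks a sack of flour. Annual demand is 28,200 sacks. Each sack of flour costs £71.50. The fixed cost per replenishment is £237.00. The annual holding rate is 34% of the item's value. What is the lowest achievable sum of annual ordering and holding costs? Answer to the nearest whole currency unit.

Holding cost H = 0.34 × £71.50 = £24.3100 per unit per year.
Q* = √(2DS/H) = √(2 × 28,200 × 237 / 24.31) ≈ 741.52.
At the optimum the two cost components are equal, so total cost = 2·(Q*/2)H = Q*·H.
Minimum total = √(2DSH) = √(2 × 28,200 × 237 × 24.31) ≈ 18026.284.

TC* ≈ £18,026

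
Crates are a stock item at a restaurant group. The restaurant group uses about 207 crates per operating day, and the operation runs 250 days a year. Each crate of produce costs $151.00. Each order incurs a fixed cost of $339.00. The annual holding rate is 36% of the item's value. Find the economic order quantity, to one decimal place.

Q* ≈ 803.4 crates

Annual demand D = 207 × 250 = 51,750.
Holding cost H = 0.36 × $151.00 = $54.3600 per unit per year.
EOQ = √(2DS / H) = √(2 × 51,750 × 339 / 54.36).
= √(35,086,500 / 54.36) = √645,447.0199 ≈ 803.397.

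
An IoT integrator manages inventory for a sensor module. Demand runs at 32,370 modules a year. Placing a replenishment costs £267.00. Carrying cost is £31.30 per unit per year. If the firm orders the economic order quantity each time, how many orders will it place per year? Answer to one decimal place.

N ≈ 43.6 orders per year

EOQ = √(2DS/H) = √(2 × 32,370 × 267 / 31.3) ≈ 743.14.
Orders per year = D / Q* = 32,370 / 743.14 ≈ 43.558.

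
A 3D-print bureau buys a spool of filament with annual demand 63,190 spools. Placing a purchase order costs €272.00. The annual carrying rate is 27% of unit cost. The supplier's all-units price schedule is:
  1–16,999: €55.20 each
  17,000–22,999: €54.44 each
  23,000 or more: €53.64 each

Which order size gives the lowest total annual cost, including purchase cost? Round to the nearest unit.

Holding cost per unit per year at price C is H = 0.27·C.
Evaluate total cost at each tier's feasible EOQ or, if the EOQ is below the tier, at the tier's minimum quantity.
EOQ at €55.20 = 1518.7 (feasible in tier 1): TC = 63,190×€55.20 + (63,190/1518.7)×272 + (1518.7/2)×0.27×€55.20 = €3,510,722.72.
EOQ at €54.44 = 1529.3 < 17000, so use break Q=17000: TC = 63,190×€54.44 + (63,190/17000.0)×272 + (17000.0/2)×0.27×€54.44 = €3,566,014.44.
EOQ at €53.64 = 1540.6 < 23000, so use break Q=23000: TC = 63,190×€53.64 + (63,190/23000.0)×272 + (23000.0/2)×0.27×€53.64 = €3,556,811.09.
Lowest total cost is €3,510,722.72 at Q = 1518.7.

Q* ≈ 1,519 spools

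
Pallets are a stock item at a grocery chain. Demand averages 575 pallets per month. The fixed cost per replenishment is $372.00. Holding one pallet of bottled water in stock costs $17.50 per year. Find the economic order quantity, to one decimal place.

Annual demand D = 575 × 12 = 6,900.
EOQ = √(2DS / H) = √(2 × 6,900 × 372 / 17.5).
= √(5,133,600 / 17.5) = √293,348.5714 ≈ 541.617.

Q* ≈ 541.6 pallets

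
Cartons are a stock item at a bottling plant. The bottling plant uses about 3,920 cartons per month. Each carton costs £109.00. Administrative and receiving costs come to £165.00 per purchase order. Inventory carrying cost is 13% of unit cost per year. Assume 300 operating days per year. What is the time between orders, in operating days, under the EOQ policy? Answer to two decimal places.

T ≈ 6.68 days

Annual demand D = 3,920 × 12 = 47,040.
Holding cost H = 0.13 × £109.00 = £14.1700 per unit per year.
EOQ = √(2DS/H) = √(2 × 47,040 × 165 / 14.17) ≈ 1046.66.
Cycle time = Q*/D × 300 = 1046.66 / 47,040 × 300 ≈ 6.675 days.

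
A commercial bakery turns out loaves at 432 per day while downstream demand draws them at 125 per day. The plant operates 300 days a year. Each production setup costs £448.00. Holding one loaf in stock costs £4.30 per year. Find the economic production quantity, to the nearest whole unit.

Annual demand D = 125 × 300 = 37,500.
Production build-up factor (1 − d/p) = 1 − 125/432 = 0.7106.
Q* = √(2DS / (H(1 − d/p))) = √(2 × 37,500 × 448 / (4.3 × 0.7106)).
= √(33,600,000 / 3.0558) ≈ 3315.951.

Q* ≈ 3,316 loaves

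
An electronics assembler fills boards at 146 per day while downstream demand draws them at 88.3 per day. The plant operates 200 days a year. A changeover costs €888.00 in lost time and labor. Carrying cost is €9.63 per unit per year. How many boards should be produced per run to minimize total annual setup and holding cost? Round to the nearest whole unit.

Q* ≈ 2,871 boards

Annual demand D = 88.3 × 200 = 17,660.
Production build-up factor (1 − d/p) = 1 − 88.3/146 = 0.3952.
Q* = √(2DS / (H(1 − d/p))) = √(2 × 17,660 × 888 / (9.63 × 0.3952)).
= √(31,364,160 / 3.8058) ≈ 2870.729.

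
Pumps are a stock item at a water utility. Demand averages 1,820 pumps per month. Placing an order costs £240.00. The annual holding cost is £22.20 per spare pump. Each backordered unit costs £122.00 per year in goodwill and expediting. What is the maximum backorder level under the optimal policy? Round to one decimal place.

Annual demand D = 1,820 × 12 = 21,840.
With planned backorders, Q* = √(2DS/H) · √((H+B)/B).
√(2DS/H) = √(2 × 21,840 × 240 / 22.2) = 687.180.
√((H+B)/B) = √((22.2+122)/122) = 1.0872.
Q* ≈ 747.090.
S* = Q* · H/(H+B) = 747.090 × 22.2/144.2 ≈ 115.017.

S* ≈ 115.0 pumps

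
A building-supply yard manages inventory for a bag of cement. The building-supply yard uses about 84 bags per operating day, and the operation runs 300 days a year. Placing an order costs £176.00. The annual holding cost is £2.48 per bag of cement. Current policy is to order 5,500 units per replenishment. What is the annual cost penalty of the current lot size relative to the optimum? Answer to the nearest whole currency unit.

Extra cost ≈ £2,936 per year

Annual demand D = 84 × 300 = 25,200.
EOQ = √(2DS/H) = √(2 × 25,200 × 176 / 2.48) ≈ 1891.24.
Cost at Q* = (D/Q*)S + (Q*/2)H = √(2DSH) ≈ £4,690.27.
Cost at Q = 5,500: (25,200/5,500)×176 + (5,500/2)×2.48 = £806.40 + £6,820.00 = £7,626.40.
Excess = £7,626.40 − £4,690.27 = £2,936.13.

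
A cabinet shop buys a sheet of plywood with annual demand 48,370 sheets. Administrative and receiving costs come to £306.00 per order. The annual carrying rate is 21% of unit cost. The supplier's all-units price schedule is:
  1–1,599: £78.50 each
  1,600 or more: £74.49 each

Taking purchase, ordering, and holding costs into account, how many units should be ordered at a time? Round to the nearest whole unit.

Q* ≈ 1,600 sheets

Holding cost per unit per year at price C is H = 0.21·C.
For each price level, check whether its EOQ is feasible; otherwise the best quantity at that price is the breakpoint.
EOQ at £78.50 = 1340.0 (feasible in tier 1): TC = 48,370×£78.50 + (48,370/1340.0)×306 + (1340.0/2)×0.21×£78.50 = £3,819,135.64.
EOQ at £74.49 = 1375.6 < 1600, so use break Q=1600: TC = 48,370×£74.49 + (48,370/1600.0)×306 + (1600.0/2)×0.21×£74.49 = £3,624,846.38.
Lowest total cost is £3,624,846.38 at Q = 1600.0.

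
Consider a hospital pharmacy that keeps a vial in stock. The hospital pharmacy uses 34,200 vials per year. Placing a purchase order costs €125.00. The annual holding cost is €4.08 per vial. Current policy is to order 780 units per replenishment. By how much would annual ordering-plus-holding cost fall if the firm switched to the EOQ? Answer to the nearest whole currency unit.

EOQ = √(2DS/H) = √(2 × 34,200 × 125 / 4.08) ≈ 1447.61.
Cost at Q* = (D/Q*)S + (Q*/2)H = √(2DSH) ≈ €5,906.27.
Cost at Q = 780: (34,200/780)×125 + (780/2)×4.08 = €5,480.77 + €1,591.20 = €7,071.97.
Excess = €7,071.97 − €5,906.27 = €1,165.70.

Extra cost ≈ €1,166 per year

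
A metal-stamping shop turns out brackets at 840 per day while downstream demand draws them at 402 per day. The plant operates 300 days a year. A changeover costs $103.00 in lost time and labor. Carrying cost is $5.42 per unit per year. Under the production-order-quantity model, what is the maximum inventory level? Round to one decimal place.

I_max ≈ 1,546.0 brackets

Annual demand D = 402 × 300 = 120,600.
Production build-up factor (1 − d/p) = 1 − 402/840 = 0.5214.
Q* = √(2DS / (H(1 − d/p))) = √(2 × 120,600 × 103 / (5.42 × 0.5214)).
= √(24,843,600 / 2.8261) ≈ 2964.901.
Maximum inventory = Q*(1 − d/p) = 2964.901 × 0.5214 ≈ 1545.984.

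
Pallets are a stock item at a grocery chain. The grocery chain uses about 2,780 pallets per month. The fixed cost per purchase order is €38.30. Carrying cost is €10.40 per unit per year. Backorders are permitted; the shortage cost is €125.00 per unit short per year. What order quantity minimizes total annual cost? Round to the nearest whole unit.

Q* ≈ 516 pallets

Annual demand D = 2,780 × 12 = 33,360.
With planned backorders, Q* = √(2DS/H) · √((H+B)/B).
√(2DS/H) = √(2 × 33,360 × 38.3 / 10.4) = 495.691.
√((H+B)/B) = √((10.4+125)/125) = 1.0408.
Q* ≈ 515.899.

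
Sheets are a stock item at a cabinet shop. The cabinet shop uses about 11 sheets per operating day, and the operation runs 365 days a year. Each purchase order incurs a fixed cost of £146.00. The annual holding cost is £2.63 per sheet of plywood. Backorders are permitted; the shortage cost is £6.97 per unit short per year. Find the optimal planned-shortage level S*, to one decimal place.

S* ≈ 214.7 sheets

Annual demand D = 11 × 365 = 4,015.
With planned backorders, Q* = √(2DS/H) · √((H+B)/B).
√(2DS/H) = √(2 × 4,015 × 146 / 2.63) = 667.661.
√((H+B)/B) = √((2.63+6.97)/6.97) = 1.1736.
Q* ≈ 783.566.
S* = Q* · H/(H+B) = 783.566 × 2.63/9.6 ≈ 214.664.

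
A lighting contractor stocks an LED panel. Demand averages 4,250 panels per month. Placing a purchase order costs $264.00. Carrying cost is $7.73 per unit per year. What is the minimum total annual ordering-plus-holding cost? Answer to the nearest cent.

TC* ≈ $14,427.52

Annual demand D = 4,250 × 12 = 51,000.
EOQ = √(2DS/H) = √(2 × 51,000 × 264 / 7.73) ≈ 1866.43.
At the optimum the two cost components are equal, so total cost = 2·(Q*/2)H = Q*·H.
Minimum total = √(2DSH) = √(2 × 51,000 × 264 × 7.73) ≈ 14427.524.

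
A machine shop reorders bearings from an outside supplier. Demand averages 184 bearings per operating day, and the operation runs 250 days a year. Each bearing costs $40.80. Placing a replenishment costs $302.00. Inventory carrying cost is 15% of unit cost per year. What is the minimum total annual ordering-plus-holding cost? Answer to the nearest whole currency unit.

TC* ≈ $13,040

Annual demand D = 184 × 250 = 46,000.
Holding cost H = 0.15 × $40.80 = $6.1200 per unit per year.
Q* = √(2DS/H) = √(2 × 46,000 × 302 / 6.12) ≈ 2130.70.
At the optimum the two cost components are equal, so total cost = 2·(Q*/2)H = Q*·H.
Minimum total = √(2DSH) = √(2 × 46,000 × 302 × 6.12) ≈ 13039.865.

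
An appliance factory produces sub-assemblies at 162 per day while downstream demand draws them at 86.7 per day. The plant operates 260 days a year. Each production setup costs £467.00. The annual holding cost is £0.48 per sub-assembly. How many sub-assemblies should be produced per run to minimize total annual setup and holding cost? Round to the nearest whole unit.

Q* ≈ 9,714 sub-assemblies

Annual demand D = 86.7 × 260 = 22,542.
Production build-up factor (1 − d/p) = 1 − 86.7/162 = 0.4648.
Q* = √(2DS / (H(1 − d/p))) = √(2 × 22,542 × 467 / (0.48 × 0.4648)).
= √(21,054,228 / 0.2231) ≈ 9714.245.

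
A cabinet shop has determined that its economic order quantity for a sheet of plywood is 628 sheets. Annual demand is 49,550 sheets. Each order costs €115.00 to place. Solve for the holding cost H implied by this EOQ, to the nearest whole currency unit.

Invert the EOQ relation Q*² = 2DS/H.
From Q* = √(2DS/H): H = 2DS / Q*² = 2 × 49,550 × 115 / 628² = 28.8970.

H ≈ €29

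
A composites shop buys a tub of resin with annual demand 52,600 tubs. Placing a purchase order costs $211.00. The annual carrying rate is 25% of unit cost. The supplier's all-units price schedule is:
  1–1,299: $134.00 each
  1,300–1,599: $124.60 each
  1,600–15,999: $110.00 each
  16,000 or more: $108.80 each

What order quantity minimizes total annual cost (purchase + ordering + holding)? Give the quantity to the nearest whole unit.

Holding cost per unit per year at price C is H = 0.25·C.
Candidates are each tier's EOQ (if it falls in that tier) and each price-break quantity.
EOQ at $134.00 = 814.0 (feasible in tier 1): TC = 52,600×$134.00 + (52,600/814.0)×211 + (814.0/2)×0.25×$134.00 = $7,075,669.14.
EOQ at $124.60 = 844.2 < 1300, so use break Q=1300: TC = 52,600×$124.60 + (52,600/1300.0)×211 + (1300.0/2)×0.25×$124.60 = $6,582,744.88.
EOQ at $110.00 = 898.4 < 1600, so use break Q=1600: TC = 52,600×$110.00 + (52,600/1600.0)×211 + (1600.0/2)×0.25×$110.00 = $5,814,936.62.
EOQ at $108.80 = 903.4 < 16000, so use break Q=16000: TC = 52,600×$108.80 + (52,600/16000.0)×211 + (16000.0/2)×0.25×$108.80 = $5,941,173.66.
Lowest total cost is $5,814,936.62 at Q = 1600.0.

Q* ≈ 1,600 tubs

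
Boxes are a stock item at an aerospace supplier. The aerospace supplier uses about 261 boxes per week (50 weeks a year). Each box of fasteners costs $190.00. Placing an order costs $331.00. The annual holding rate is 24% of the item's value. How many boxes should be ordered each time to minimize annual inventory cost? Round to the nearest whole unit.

Q* ≈ 435 boxes

Annual demand D = 261 × 50 = 13,050.
Holding cost H = 0.24 × $190.00 = $45.6000 per unit per year.
EOQ = √(2DS / H) = √(2 × 13,050 × 331 / 45.6).
= √(8,639,100 / 45.6) = √189,453.9474 ≈ 435.263.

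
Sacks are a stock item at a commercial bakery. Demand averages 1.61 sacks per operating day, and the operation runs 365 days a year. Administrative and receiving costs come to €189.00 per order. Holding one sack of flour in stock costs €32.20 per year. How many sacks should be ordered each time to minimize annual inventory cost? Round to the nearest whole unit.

Annual demand D = 1.61 × 365 = 587.65.
EOQ = √(2DS / H) = √(2 × 587.65 × 189 / 32.2).
= √(222,131.7 / 32.2) = √6,898.5 ≈ 83.057.

Q* ≈ 83 sacks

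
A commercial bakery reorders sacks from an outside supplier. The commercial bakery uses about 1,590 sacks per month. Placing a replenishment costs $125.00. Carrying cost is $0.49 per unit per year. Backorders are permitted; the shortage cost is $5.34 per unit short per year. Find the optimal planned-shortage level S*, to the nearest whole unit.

S* ≈ 274 sacks

Annual demand D = 1,590 × 12 = 19,080.
With planned backorders, Q* = √(2DS/H) · √((H+B)/B).
√(2DS/H) = √(2 × 19,080 × 125 / 0.49) = 3120.047.
√((H+B)/B) = √((0.49+5.34)/5.34) = 1.0449.
Q* ≈ 3260.054.
S* = Q* · H/(H+B) = 3260.054 × 0.49/5.83 ≈ 274.001.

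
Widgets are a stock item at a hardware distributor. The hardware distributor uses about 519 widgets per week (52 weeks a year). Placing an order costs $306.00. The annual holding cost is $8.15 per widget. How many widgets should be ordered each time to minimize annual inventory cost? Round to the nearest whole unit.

Q* ≈ 1,424 widgets

Annual demand D = 519 × 52 = 26,988.
EOQ = √(2DS / H) = √(2 × 26,988 × 306 / 8.15).
= √(16,516,656 / 8.15) = √2,026,583.5583 ≈ 1423.581.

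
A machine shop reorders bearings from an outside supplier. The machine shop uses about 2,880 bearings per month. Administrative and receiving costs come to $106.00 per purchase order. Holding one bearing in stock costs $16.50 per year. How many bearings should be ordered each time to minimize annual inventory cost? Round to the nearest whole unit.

Annual demand D = 2,880 × 12 = 34,560.
EOQ = √(2DS / H) = √(2 × 34,560 × 106 / 16.5).
= √(7,326,720 / 16.5) = √444,043.6364 ≈ 666.366.

Q* ≈ 666 bearings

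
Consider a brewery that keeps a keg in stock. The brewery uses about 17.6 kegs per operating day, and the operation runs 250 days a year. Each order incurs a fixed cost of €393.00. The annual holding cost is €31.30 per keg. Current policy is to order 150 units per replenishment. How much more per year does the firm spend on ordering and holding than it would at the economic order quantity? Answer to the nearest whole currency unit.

Extra cost ≈ €3,471 per year

Annual demand D = 17.6 × 250 = 4,400.
EOQ = √(2DS/H) = √(2 × 4,400 × 393 / 31.3) ≈ 332.40.
Cost at Q* = (D/Q*)S + (Q*/2)H = √(2DSH) ≈ €10,404.23.
Cost at Q = 150: (4,400/150)×393 + (150/2)×31.3 = €11,528.00 + €2,347.50 = €13,875.50.
Excess = €13,875.50 − €10,404.23 = €3,471.27.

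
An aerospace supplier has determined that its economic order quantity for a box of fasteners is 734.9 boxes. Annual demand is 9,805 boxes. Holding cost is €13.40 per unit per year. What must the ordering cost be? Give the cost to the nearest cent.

S ≈ €369.05

The basic EOQ model gives Q* = √(2DS/H); rearrange for the unknown.
From Q* = √(2DS/H): S = Q*²H / (2D) = 734.9² × 13.4 / (2 × 9,805) = 369.0487.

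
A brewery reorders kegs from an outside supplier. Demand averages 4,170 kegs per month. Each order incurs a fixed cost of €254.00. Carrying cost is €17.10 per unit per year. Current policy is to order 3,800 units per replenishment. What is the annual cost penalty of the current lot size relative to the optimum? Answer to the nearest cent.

Annual demand D = 4,170 × 12 = 50,040.
EOQ = √(2DS/H) = √(2 × 50,040 × 254 / 17.1) ≈ 1219.25.
Cost at Q* = (D/Q*)S + (Q*/2)H = √(2DSH) ≈ €20,849.16.
Cost at Q = 3,800: (50,040/3,800)×254 + (3,800/2)×17.1 = €3,344.78 + €32,490.00 = €35,834.78.
Excess = €35,834.78 − €20,849.16 = €14,985.62.

Extra cost ≈ €14,985.62 per year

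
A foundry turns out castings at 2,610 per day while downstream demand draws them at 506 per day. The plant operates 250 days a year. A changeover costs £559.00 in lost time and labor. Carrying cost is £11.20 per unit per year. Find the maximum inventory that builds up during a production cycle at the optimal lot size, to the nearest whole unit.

I_max ≈ 3,191 castings

Annual demand D = 506 × 250 = 126,500.
Production build-up factor (1 − d/p) = 1 − 506/2,610 = 0.8061.
Q* = √(2DS / (H(1 − d/p))) = √(2 × 126,500 × 559 / (11.2 × 0.8061)).
= √(141,427,000 / 9.0287) ≈ 3957.806.
Maximum inventory = Q*(1 − d/p) = 3957.806 × 0.8061 ≈ 3190.507.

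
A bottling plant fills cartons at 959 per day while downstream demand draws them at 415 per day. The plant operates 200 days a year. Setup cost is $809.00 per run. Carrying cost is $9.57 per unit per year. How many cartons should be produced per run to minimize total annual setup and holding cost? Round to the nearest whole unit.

Q* ≈ 4,974 cartons

Annual demand D = 415 × 200 = 83,000.
Production build-up factor (1 − d/p) = 1 − 415/959 = 0.5673.
Q* = √(2DS / (H(1 − d/p))) = √(2 × 83,000 × 809 / (9.57 × 0.5673)).
= √(134,294,000 / 5.4287) ≈ 4973.730.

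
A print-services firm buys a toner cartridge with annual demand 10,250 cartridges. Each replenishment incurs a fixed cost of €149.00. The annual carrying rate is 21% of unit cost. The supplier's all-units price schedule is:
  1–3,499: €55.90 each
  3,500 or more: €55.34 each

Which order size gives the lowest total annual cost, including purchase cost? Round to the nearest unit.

Q* ≈ 510 cartridges

Holding cost per unit per year at price C is H = 0.21·C.
Evaluate total cost at each tier's feasible EOQ or, if the EOQ is below the tier, at the tier's minimum quantity.
EOQ at €55.90 = 510.1 (feasible in tier 1): TC = 10,250×€55.90 + (10,250/510.1)×149 + (510.1/2)×0.21×€55.90 = €578,963.05.
EOQ at €55.34 = 512.7 < 3500, so use break Q=3500: TC = 10,250×€55.34 + (10,250/3500.0)×149 + (3500.0/2)×0.21×€55.34 = €588,008.81.
Lowest total cost is €578,963.05 at Q = 510.1.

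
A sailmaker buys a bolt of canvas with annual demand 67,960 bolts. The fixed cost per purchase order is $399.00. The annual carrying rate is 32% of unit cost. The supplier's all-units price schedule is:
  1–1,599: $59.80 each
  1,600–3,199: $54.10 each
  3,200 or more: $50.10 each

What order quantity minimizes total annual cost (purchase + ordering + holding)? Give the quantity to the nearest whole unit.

Holding cost per unit per year at price C is H = 0.32·C.
Evaluate total cost at each tier's feasible EOQ or, if the EOQ is below the tier, at the tier's minimum quantity.
Tier 1 ($59.80): EOQ = 1683.5 exceeds tier's upper bound 1599, so this tier is dominated.
EOQ at $54.10 = 1769.9 (feasible in tier 2): TC = 67,960×$54.10 + (67,960/1769.9)×399 + (1769.9/2)×0.32×$54.10 = $3,707,276.92.
EOQ at $50.10 = 1839.2 < 3200, so use break Q=3200: TC = 67,960×$50.10 + (67,960/3200.0)×399 + (3200.0/2)×0.32×$50.10 = $3,438,920.96.
Lowest total cost is $3,438,920.96 at Q = 3200.0.

Q* ≈ 3,200 bolts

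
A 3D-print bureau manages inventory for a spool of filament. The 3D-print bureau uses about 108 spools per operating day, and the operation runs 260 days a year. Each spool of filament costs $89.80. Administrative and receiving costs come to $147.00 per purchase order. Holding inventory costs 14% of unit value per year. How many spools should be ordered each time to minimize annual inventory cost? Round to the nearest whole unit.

Q* ≈ 810 spools

Annual demand D = 108 × 260 = 28,080.
Holding cost H = 0.14 × $89.80 = $12.5720 per unit per year.
EOQ = √(2DS / H) = √(2 × 28,080 × 147 / 12.572).
= √(8,255,520 / 12.572) = √656,659.2428 ≈ 810.345.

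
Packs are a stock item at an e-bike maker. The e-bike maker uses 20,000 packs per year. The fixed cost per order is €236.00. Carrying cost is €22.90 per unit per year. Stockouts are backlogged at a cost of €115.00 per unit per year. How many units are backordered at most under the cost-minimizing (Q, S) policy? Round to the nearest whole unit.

With planned backorders, Q* = √(2DS/H) · √((H+B)/B).
√(2DS/H) = √(2 × 20,000 × 236 / 22.9) = 642.049.
√((H+B)/B) = √((22.9+115)/115) = 1.0950.
Q* ≈ 703.075.
S* = Q* · H/(H+B) = 703.075 × 22.9/137.9 ≈ 116.754.

S* ≈ 117 packs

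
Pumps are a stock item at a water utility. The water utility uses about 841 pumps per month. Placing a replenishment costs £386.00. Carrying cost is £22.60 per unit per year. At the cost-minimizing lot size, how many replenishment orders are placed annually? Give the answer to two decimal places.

Annual demand D = 841 × 12 = 10,092.
Q* = √(2DS/H) = √(2 × 10,092 × 386 / 22.6) ≈ 587.14.
Orders per year = D / Q* = 10,092 / 587.14 ≈ 17.188.

N ≈ 17.19 orders per year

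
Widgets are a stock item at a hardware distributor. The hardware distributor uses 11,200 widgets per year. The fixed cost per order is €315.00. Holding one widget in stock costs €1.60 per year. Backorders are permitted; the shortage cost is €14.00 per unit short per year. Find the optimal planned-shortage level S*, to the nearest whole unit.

With planned backorders, Q* = √(2DS/H) · √((H+B)/B).
√(2DS/H) = √(2 × 11,200 × 315 / 1.6) = 2100.000.
√((H+B)/B) = √((1.6+14)/14) = 1.0556.
Q* ≈ 2216.754.
S* = Q* · H/(H+B) = 2216.754 × 1.6/15.6 ≈ 227.359.

S* ≈ 227 widgets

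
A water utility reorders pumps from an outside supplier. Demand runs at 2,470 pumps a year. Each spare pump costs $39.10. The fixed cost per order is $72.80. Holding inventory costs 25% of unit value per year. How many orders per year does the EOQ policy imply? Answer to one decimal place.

N ≈ 12.9 orders per year

Holding cost H = 0.25 × $39.10 = $9.7750 per unit per year.
The optimal lot size = √(2DS/H) = √(2 × 2,470 × 72.8 / 9.775) ≈ 191.81.
Orders per year = D / Q* = 2,470 / 191.81 ≈ 12.877.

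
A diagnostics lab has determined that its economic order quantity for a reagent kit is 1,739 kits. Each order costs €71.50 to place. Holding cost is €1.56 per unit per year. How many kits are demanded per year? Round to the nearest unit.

Invert the EOQ relation Q*² = 2DS/H.
From Q* = √(2DS/H): D = Q*²H / (2S) = 1,739² × 1.56 / (2 × 71.5) = 32990.411.

D ≈ 32,990 kits per year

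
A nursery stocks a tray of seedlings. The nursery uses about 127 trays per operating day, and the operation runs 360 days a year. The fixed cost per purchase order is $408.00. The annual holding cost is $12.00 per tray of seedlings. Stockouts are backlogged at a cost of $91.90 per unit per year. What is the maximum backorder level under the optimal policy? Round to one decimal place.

Annual demand D = 127 × 360 = 45,720.
With planned backorders, Q* = √(2DS/H) · √((H+B)/B).
√(2DS/H) = √(2 × 45,720 × 408 / 12) = 1763.224.
√((H+B)/B) = √((12+91.9)/91.9) = 1.0633.
Q* ≈ 1874.811.
S* = Q* · H/(H+B) = 1874.811 × 12/103.9 ≈ 216.533.

S* ≈ 216.5 trays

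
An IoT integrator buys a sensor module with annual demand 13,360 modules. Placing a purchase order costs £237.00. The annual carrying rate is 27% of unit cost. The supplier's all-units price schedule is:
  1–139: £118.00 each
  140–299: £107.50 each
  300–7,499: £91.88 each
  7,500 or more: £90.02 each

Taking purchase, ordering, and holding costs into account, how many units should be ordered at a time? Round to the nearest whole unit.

Holding cost per unit per year at price C is H = 0.27·C.
Evaluate total cost at each tier's feasible EOQ or, if the EOQ is below the tier, at the tier's minimum quantity.
Tier 1 (£118.00): EOQ = 445.8 exceeds tier's upper bound 139, so this tier is dominated.
Tier 2 (£107.50): EOQ = 467.1 exceeds tier's upper bound 299, so this tier is dominated.
EOQ at £91.88 = 505.2 (feasible in tier 3): TC = 13,360×£91.88 + (13,360/505.2)×237 + (505.2/2)×0.27×£91.88 = £1,240,050.66.
EOQ at £90.02 = 510.4 < 7500, so use break Q=7500: TC = 13,360×£90.02 + (13,360/7500.0)×237 + (7500.0/2)×0.27×£90.02 = £1,294,234.63.
Lowest total cost is £1,240,050.66 at Q = 505.2.

Q* ≈ 505 modules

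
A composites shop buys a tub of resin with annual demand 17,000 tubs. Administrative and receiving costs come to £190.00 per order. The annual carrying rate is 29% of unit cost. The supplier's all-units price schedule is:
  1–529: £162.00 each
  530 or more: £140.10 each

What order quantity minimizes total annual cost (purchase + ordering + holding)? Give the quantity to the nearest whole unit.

Holding cost per unit per year at price C is H = 0.29·C.
For each price level, check whether its EOQ is feasible; otherwise the best quantity at that price is the breakpoint.
EOQ at £162.00 = 370.8 (feasible in tier 1): TC = 17,000×£162.00 + (17,000/370.8)×190 + (370.8/2)×0.29×£162.00 = £2,771,420.99.
EOQ at £140.10 = 398.7 < 530, so use break Q=530: TC = 17,000×£140.10 + (17,000/530.0)×190 + (530.0/2)×0.29×£140.10 = £2,398,561.02.
Lowest total cost is £2,398,561.02 at Q = 530.0.

Q* ≈ 530 tubs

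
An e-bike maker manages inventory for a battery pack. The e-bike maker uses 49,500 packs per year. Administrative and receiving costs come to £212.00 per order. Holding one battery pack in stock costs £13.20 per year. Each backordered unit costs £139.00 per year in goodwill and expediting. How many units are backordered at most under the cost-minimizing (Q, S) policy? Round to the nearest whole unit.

S* ≈ 114 packs

With planned backorders, Q* = √(2DS/H) · √((H+B)/B).
√(2DS/H) = √(2 × 49,500 × 212 / 13.2) = 1260.952.
√((H+B)/B) = √((13.2+139)/139) = 1.0464.
Q* ≈ 1319.467.
S* = Q* · H/(H+B) = 1319.467 × 13.2/152.2 ≈ 114.435.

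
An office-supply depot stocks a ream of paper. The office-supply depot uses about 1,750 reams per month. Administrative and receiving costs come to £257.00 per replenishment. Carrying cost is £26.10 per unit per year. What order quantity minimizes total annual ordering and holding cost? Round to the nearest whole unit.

Annual demand D = 1,750 × 12 = 21,000.
EOQ = √(2DS / H) = √(2 × 21,000 × 257 / 26.1).
= √(10,794,000 / 26.1) = √413,563.2184 ≈ 643.089.

Q* ≈ 643 reams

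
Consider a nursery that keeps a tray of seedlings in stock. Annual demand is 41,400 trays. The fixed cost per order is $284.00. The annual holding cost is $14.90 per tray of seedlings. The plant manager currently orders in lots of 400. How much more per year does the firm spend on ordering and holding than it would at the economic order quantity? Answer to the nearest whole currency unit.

Extra cost ≈ $13,656 per year

EOQ = √(2DS/H) = √(2 × 41,400 × 284 / 14.9) ≈ 1256.26.
Cost at Q* = (D/Q*)S + (Q*/2)H = √(2DSH) ≈ $18,718.35.
Cost at Q = 400: (41,400/400)×284 + (400/2)×14.9 = $29,394.00 + $2,980.00 = $32,374.00.
Excess = $32,374.00 − $18,718.35 = $13,655.65.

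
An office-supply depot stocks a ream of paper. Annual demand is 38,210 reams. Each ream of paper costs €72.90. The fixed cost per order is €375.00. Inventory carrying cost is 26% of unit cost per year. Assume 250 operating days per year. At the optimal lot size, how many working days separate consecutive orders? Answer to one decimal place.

T ≈ 8.0 days

Holding cost H = 0.26 × €72.90 = €18.9540 per unit per year.
The optimal lot size = √(2DS/H) = √(2 × 38,210 × 375 / 18.954) ≈ 1229.61.
Cycle time = Q*/D × 250 = 1229.61 / 38,210 × 250 ≈ 8.045 days.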